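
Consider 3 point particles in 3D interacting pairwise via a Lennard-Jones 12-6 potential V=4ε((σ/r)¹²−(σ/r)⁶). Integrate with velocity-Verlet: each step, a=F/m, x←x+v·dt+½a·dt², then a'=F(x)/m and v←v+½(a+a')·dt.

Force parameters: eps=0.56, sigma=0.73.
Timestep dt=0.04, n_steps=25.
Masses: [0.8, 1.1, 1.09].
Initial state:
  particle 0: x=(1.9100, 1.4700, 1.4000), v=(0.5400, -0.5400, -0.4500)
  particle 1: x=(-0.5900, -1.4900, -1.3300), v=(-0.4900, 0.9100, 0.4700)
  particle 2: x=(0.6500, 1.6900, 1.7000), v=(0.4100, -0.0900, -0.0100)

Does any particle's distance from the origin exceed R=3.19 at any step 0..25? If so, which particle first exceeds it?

step 0: x0=(1.9100, 1.4700, 1.4000) x1=(-0.5900, -1.4900, -1.3300) x2=(0.6500, 1.6900, 1.7000)
step 1: x0=(1.9313, 1.4484, 1.3821) x1=(-0.6096, -1.4536, -1.3112) x2=(0.6666, 1.6864, 1.6996)
step 2: x0=(1.9521, 1.4270, 1.3643) x1=(-0.6292, -1.4172, -1.2924) x2=(0.6836, 1.6827, 1.6990)
step 3: x0=(1.9725, 1.4056, 1.3466) x1=(-0.6488, -1.3808, -1.2736) x2=(0.7009, 1.6789, 1.6984)
step 4: x0=(1.9924, 1.3844, 1.3290) x1=(-0.6684, -1.3444, -1.2548) x2=(0.7186, 1.6750, 1.6977)
step 5: x0=(2.0118, 1.3632, 1.3116) x1=(-0.6880, -1.3080, -1.2360) x2=(0.7365, 1.6711, 1.6968)
step 6: x0=(2.0309, 1.3421, 1.2943) x1=(-0.7076, -1.2716, -1.2172) x2=(0.7548, 1.6671, 1.6959)
step 7: x0=(2.0496, 1.3212, 1.2771) x1=(-0.7272, -1.2352, -1.1984) x2=(0.7733, 1.6631, 1.6949)
step 8: x0=(2.0679, 1.3003, 1.2600) x1=(-0.7468, -1.1988, -1.1796) x2=(0.7922, 1.6589, 1.6938)
step 9: x0=(2.0858, 1.2795, 1.2431) x1=(-0.7664, -1.1624, -1.1608) x2=(0.8112, 1.6547, 1.6927)
step 10: x0=(2.1034, 1.2588, 1.2262) x1=(-0.7860, -1.1260, -1.1420) x2=(0.8306, 1.6504, 1.6914)
step 11: x0=(2.1207, 1.2383, 1.2095) x1=(-0.8056, -1.0896, -1.1232) x2=(0.8501, 1.6461, 1.6901)
step 12: x0=(2.1377, 1.2178, 1.1929) x1=(-0.8252, -1.0532, -1.1044) x2=(0.8699, 1.6417, 1.6887)
step 13: x0=(2.1545, 1.1974, 1.1764) x1=(-0.8448, -1.0168, -1.0856) x2=(0.8899, 1.6372, 1.6871)
step 14: x0=(2.1709, 1.1771, 1.1600) x1=(-0.8644, -0.9804, -1.0668) x2=(0.9101, 1.6326, 1.6855)
step 15: x0=(2.1871, 1.1569, 1.1438) x1=(-0.8840, -0.9440, -1.0480) x2=(0.9304, 1.6280, 1.6839)
step 16: x0=(2.2030, 1.1368, 1.1276) x1=(-0.9036, -0.9076, -1.0292) x2=(0.9510, 1.6233, 1.6821)
step 17: x0=(2.2186, 1.1168, 1.1116) x1=(-0.9232, -0.8712, -1.0104) x2=(0.9718, 1.6185, 1.6803)
step 18: x0=(2.2340, 1.0969, 1.0956) x1=(-0.9428, -0.8348, -0.9916) x2=(0.9927, 1.6136, 1.6784)
step 19: x0=(2.2492, 1.0771, 1.0798) x1=(-0.9624, -0.7984, -0.9728) x2=(1.0138, 1.6087, 1.6764)
step 20: x0=(2.2642, 1.0574, 1.0641) x1=(-0.9820, -0.7620, -0.9540) x2=(1.0351, 1.6037, 1.6743)
step 21: x0=(2.2789, 1.0378, 1.0485) x1=(-1.0016, -0.7256, -0.9352) x2=(1.0565, 1.5987, 1.6721)
step 22: x0=(2.2935, 1.0183, 1.0330) x1=(-1.0212, -0.6892, -0.9164) x2=(1.0781, 1.5935, 1.6699)
step 23: x0=(2.3078, 0.9988, 1.0176) x1=(-1.0408, -0.6528, -0.8976) x2=(1.0998, 1.5883, 1.6676)
step 24: x0=(2.3220, 0.9795, 1.0023) x1=(-1.0604, -0.6164, -0.8788) x2=(1.1217, 1.5831, 1.6652)
step 25: x0=(2.3359, 0.9603, 0.9871) x1=(-1.0800, -0.5800, -0.8600) x2=(1.1437, 1.5777, 1.6628)

no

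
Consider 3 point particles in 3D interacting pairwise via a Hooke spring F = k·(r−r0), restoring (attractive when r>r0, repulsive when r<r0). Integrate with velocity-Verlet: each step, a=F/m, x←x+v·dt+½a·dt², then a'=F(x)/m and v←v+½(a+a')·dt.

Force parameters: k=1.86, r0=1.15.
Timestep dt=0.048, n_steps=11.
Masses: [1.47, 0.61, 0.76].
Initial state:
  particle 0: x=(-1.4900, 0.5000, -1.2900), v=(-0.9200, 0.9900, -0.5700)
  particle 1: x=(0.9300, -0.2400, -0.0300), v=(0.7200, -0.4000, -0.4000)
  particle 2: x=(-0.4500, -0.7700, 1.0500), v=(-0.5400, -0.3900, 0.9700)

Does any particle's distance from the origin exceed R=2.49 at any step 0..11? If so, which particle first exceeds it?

no

step 0: x0=(-1.4900, 0.5000, -1.2900) x1=(0.9300, -0.2400, -0.0300) x2=(-0.4500, -0.7700, 1.0500)
step 1: x0=(-1.5312, 0.5458, -1.3142) x1=(0.9577, -0.2584, -0.0504) x2=(-0.4762, -0.7860, 1.0915)
step 2: x0=(-1.5661, 0.5878, -1.3320) x1=(0.9709, -0.2748, -0.0730) x2=(-0.5029, -0.7963, 1.1221)
step 3: x0=(-1.5945, 0.6257, -1.3430) x1=(0.9688, -0.2890, -0.0975) x2=(-0.5298, -0.8005, 1.1414)
step 4: x0=(-1.6165, 0.6594, -1.3473) x1=(0.9512, -0.3008, -0.1237) x2=(-0.5568, -0.7985, 1.1490)
step 5: x0=(-1.6318, 0.6888, -1.3449) x1=(0.9178, -0.3100, -0.1513) x2=(-0.5838, -0.7901, 1.1447)
step 6: x0=(-1.6407, 0.7136, -1.3358) x1=(0.8688, -0.3163, -0.1801) x2=(-0.6109, -0.7753, 1.1283)
step 7: x0=(-1.6433, 0.7339, -1.3201) x1=(0.8045, -0.3196, -0.2098) x2=(-0.6380, -0.7541, 1.1001)
step 8: x0=(-1.6397, 0.7497, -1.2981) x1=(0.7256, -0.3197, -0.2403) x2=(-0.6651, -0.7267, 1.0603)
step 9: x0=(-1.6304, 0.7610, -1.2701) x1=(0.6329, -0.3166, -0.2715) x2=(-0.6924, -0.6933, 1.0094)
step 10: x0=(-1.6156, 0.7680, -1.2365) x1=(0.5275, -0.3102, -0.3032) x2=(-0.7200, -0.6542, 0.9480)
step 11: x0=(-1.5958, 0.7708, -1.1976) x1=(0.4105, -0.3004, -0.3354) x2=(-0.7479, -0.6096, 0.8769)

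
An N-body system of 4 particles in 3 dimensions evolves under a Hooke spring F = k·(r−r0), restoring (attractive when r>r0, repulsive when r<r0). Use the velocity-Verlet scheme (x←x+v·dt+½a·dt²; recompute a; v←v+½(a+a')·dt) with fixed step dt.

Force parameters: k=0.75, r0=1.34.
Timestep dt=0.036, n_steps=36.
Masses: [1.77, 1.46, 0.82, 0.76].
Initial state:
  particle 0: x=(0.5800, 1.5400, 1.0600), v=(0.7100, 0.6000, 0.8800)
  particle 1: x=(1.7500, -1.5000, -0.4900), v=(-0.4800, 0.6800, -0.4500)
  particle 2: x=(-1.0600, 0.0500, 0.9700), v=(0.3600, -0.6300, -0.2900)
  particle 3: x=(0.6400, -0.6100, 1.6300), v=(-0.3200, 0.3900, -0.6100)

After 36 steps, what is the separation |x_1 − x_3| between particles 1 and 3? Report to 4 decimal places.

step 0: x0=(0.5800, 1.5400, 1.0600) x1=(1.7500, -1.5000, -0.4900) x2=(-1.0600, 0.0500, 0.9700) x3=(0.6400, -0.6100, 1.6300)
step 1: x0=(0.6056, 1.5607, 1.0915) x1=(1.7317, -1.4744, -0.5052) x2=(-1.0453, 0.0270, 0.9592) x3=(0.6285, -0.5956, 1.6071)
step 2: x0=(0.6312, 1.5795, 1.1225) x1=(1.7115, -1.4467, -0.5185) x2=(-1.0272, 0.0034, 0.9476) x3=(0.6170, -0.5803, 1.5825)
step 3: x0=(0.6568, 1.5964, 1.1530) x1=(1.6893, -1.4168, -0.5299) x2=(-1.0058, -0.0207, 0.9352) x3=(0.6055, -0.5643, 1.5561)
step 4: x0=(0.6824, 1.6115, 1.1829) x1=(1.6654, -1.3849, -0.5393) x2=(-0.9811, -0.0451, 0.9221) x3=(0.5942, -0.5475, 1.5281)
step 5: x0=(0.7079, 1.6247, 1.2123) x1=(1.6396, -1.3509, -0.5469) x2=(-0.9532, -0.0697, 0.9082) x3=(0.5831, -0.5300, 1.4985)
step 6: x0=(0.7332, 1.6360, 1.2410) x1=(1.6121, -1.3149, -0.5524) x2=(-0.9223, -0.0945, 0.8937) x3=(0.5723, -0.5118, 1.4674)
step 7: x0=(0.7585, 1.6454, 1.2691) x1=(1.5830, -1.2770, -0.5561) x2=(-0.8885, -0.1193, 0.8784) x3=(0.5617, -0.4929, 1.4349)
step 8: x0=(0.7836, 1.6529, 1.2965) x1=(1.5523, -1.2372, -0.5580) x2=(-0.8518, -0.1440, 0.8626) x3=(0.5515, -0.4733, 1.4011)
step 9: x0=(0.8084, 1.6586, 1.3232) x1=(1.5201, -1.1957, -0.5579) x2=(-0.8124, -0.1684, 0.8461) x3=(0.5417, -0.4531, 1.3662)
step 10: x0=(0.8331, 1.6624, 1.3491) x1=(1.4865, -1.1523, -0.5561) x2=(-0.7706, -0.1926, 0.8290) x3=(0.5325, -0.4322, 1.3301)
step 11: x0=(0.8575, 1.6644, 1.3743) x1=(1.4516, -1.1073, -0.5525) x2=(-0.7263, -0.2163, 0.8114) x3=(0.5237, -0.4107, 1.2930)
step 12: x0=(0.8816, 1.6645, 1.3987) x1=(1.4155, -1.0607, -0.5472) x2=(-0.6799, -0.2396, 0.7933) x3=(0.5156, -0.3885, 1.2551)
step 13: x0=(0.9055, 1.6628, 1.4222) x1=(1.3783, -1.0126, -0.5403) x2=(-0.6314, -0.2622, 0.7748) x3=(0.5081, -0.3658, 1.2164)
step 14: x0=(0.9290, 1.6594, 1.4448) x1=(1.3400, -0.9630, -0.5317) x2=(-0.5810, -0.2842, 0.7558) x3=(0.5013, -0.3424, 1.1770)
step 15: x0=(0.9521, 1.6542, 1.4666) x1=(1.3009, -0.9120, -0.5216) x2=(-0.5290, -0.3054, 0.7365) x3=(0.4952, -0.3184, 1.1371)
step 16: x0=(0.9749, 1.6473, 1.4875) x1=(1.2609, -0.8598, -0.5100) x2=(-0.4755, -0.3259, 0.7168) x3=(0.4900, -0.2938, 1.0969)
step 17: x0=(0.9973, 1.6387, 1.5075) x1=(1.2202, -0.8063, -0.4970) x2=(-0.4208, -0.3454, 0.6969) x3=(0.4856, -0.2685, 1.0563)
step 18: x0=(1.0194, 1.6284, 1.5266) x1=(1.1789, -0.7517, -0.4827) x2=(-0.3649, -0.3641, 0.6768) x3=(0.4821, -0.2425, 1.0156)
step 19: x0=(1.0410, 1.6166, 1.5447) x1=(1.1372, -0.6960, -0.4672) x2=(-0.3081, -0.3818, 0.6565) x3=(0.4796, -0.2158, 0.9750)
step 20: x0=(1.0622, 1.6031, 1.5618) x1=(1.0950, -0.6393, -0.4505) x2=(-0.2506, -0.3986, 0.6362) x3=(0.4779, -0.1884, 0.9344)
step 21: x0=(1.0829, 1.5881, 1.5780) x1=(1.0526, -0.5817, -0.4328) x2=(-0.1925, -0.4145, 0.6158) x3=(0.4773, -0.1600, 0.8940)
step 22: x0=(1.1032, 1.5717, 1.5932) x1=(1.0099, -0.5233, -0.4141) x2=(-0.1341, -0.4296, 0.5956) x3=(0.4776, -0.1308, 0.8540)
step 23: x0=(1.1230, 1.5538, 1.6074) x1=(0.9672, -0.4641, -0.3946) x2=(-0.0753, -0.4438, 0.5755) x3=(0.4789, -0.1007, 0.8145)
step 24: x0=(1.1424, 1.5345, 1.6206) x1=(0.9245, -0.4042, -0.3743) x2=(-0.0165, -0.4573, 0.5556) x3=(0.4811, -0.0694, 0.7756)
step 25: x0=(1.1613, 1.5139, 1.6329) x1=(0.8819, -0.3436, -0.3533) x2=(0.0424, -0.4701, 0.5361) x3=(0.4841, -0.0370, 0.7373)
step 26: x0=(1.1797, 1.4920, 1.6441) x1=(0.8395, -0.2824, -0.3319) x2=(0.1013, -0.4824, 0.5171) x3=(0.4880, -0.0034, 0.6999)
step 27: x0=(1.1977, 1.4689, 1.6544) x1=(0.7973, -0.2207, -0.3100) x2=(0.1602, -0.4942, 0.4986) x3=(0.4926, 0.0315, 0.6633)
step 28: x0=(1.2151, 1.4445, 1.6637) x1=(0.7555, -0.1583, -0.2877) x2=(0.2189, -0.5057, 0.4808) x3=(0.4978, 0.0678, 0.6276)
step 29: x0=(1.2321, 1.4191, 1.6720) x1=(0.7139, -0.0955, -0.2653) x2=(0.2777, -0.5170, 0.4637) x3=(0.5034, 0.1054, 0.5929)
step 30: x0=(1.2486, 1.3926, 1.6793) x1=(0.6727, -0.0321, -0.2427) x2=(0.3365, -0.5282, 0.4475) x3=(0.5096, 0.1444, 0.5593)
step 31: x0=(1.2646, 1.3650, 1.6857) x1=(0.6318, 0.0318, -0.2201) x2=(0.3954, -0.5393, 0.4323) x3=(0.5160, 0.1847, 0.5269)
step 32: x0=(1.2801, 1.3365, 1.6912) x1=(0.5913, 0.0962, -0.1975) x2=(0.4546, -0.5505, 0.4180) x3=(0.5227, 0.2264, 0.4956)
step 33: x0=(1.2952, 1.3071, 1.6957) x1=(0.5511, 0.1611, -0.1750) x2=(0.5140, -0.5617, 0.4046) x3=(0.5296, 0.2692, 0.4656)
step 34: x0=(1.3097, 1.2768, 1.6993) x1=(0.5110, 0.2264, -0.1525) x2=(0.5738, -0.5729, 0.3922) x3=(0.5368, 0.3132, 0.4368)
step 35: x0=(1.3239, 1.2457, 1.7021) x1=(0.4712, 0.2922, -0.1302) x2=(0.6341, -0.5840, 0.3807) x3=(0.5442, 0.3582, 0.4095)
step 36: x0=(1.3376, 1.2139, 1.7039) x1=(0.4315, 0.3583, -0.1080) x2=(0.6948, -0.5950, 0.3701) x3=(0.5519, 0.4041, 0.3835)

0.5082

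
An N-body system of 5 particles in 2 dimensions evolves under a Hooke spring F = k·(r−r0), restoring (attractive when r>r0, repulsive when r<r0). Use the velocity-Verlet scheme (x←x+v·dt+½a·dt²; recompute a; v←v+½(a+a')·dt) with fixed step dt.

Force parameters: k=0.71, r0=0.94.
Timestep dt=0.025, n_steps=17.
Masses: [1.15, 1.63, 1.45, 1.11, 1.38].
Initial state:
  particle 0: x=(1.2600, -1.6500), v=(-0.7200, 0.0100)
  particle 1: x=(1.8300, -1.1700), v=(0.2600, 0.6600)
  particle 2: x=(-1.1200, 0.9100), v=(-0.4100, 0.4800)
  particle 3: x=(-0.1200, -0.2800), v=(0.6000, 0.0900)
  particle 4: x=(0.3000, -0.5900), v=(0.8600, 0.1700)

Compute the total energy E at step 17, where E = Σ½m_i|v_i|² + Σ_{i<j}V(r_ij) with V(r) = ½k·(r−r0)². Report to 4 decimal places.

step 0: x0=(1.2600, -1.6500) x1=(1.8300, -1.1700) x2=(-1.1200, 0.9100) x3=(-0.1200, -0.2800) x4=(0.3000, -0.5900)
step 1: x0=(1.2414, -1.6492) x1=(1.8360, -1.1532) x2=(-1.1295, 0.9213) x3=(-0.1048, -0.2778) x4=(0.3216, -0.5858)
step 2: x0=(1.2218, -1.6473) x1=(1.8409, -1.1357) x2=(-1.1374, 0.9311) x3=(-0.0892, -0.2759) x4=(0.3433, -0.5815)
step 3: x0=(1.2010, -1.6443) x1=(1.8449, -1.1176) x2=(-1.1437, 0.9395) x3=(-0.0732, -0.2741) x4=(0.3652, -0.5773)
step 4: x0=(1.1793, -1.6403) x1=(1.8478, -1.0989) x2=(-1.1484, 0.9464) x3=(-0.0568, -0.2725) x4=(0.3872, -0.5730)
step 5: x0=(1.1565, -1.6351) x1=(1.8496, -1.0795) x2=(-1.1515, 0.9519) x3=(-0.0401, -0.2710) x4=(0.4093, -0.5687)
step 6: x0=(1.1327, -1.6289) x1=(1.8505, -1.0596) x2=(-1.1530, 0.9559) x3=(-0.0230, -0.2696) x4=(0.4314, -0.5643)
step 7: x0=(1.1081, -1.6216) x1=(1.8503, -1.0391) x2=(-1.1529, 0.9584) x3=(-0.0057, -0.2684) x4=(0.4536, -0.5599)
step 8: x0=(1.0825, -1.6132) x1=(1.8491, -1.0181) x2=(-1.1511, 0.9595) x3=(0.0119, -0.2673) x4=(0.4758, -0.5554)
step 9: x0=(1.0561, -1.6037) x1=(1.8469, -0.9965) x2=(-1.1478, 0.9591) x3=(0.0297, -0.2663) x4=(0.4980, -0.5508)
step 10: x0=(1.0288, -1.5933) x1=(1.8437, -0.9743) x2=(-1.1428, 0.9573) x3=(0.0477, -0.2654) x4=(0.5202, -0.5461)
step 11: x0=(1.0008, -1.5818) x1=(1.8395, -0.9517) x2=(-1.1362, 0.9540) x3=(0.0660, -0.2646) x4=(0.5424, -0.5414)
step 12: x0=(0.9721, -1.5693) x1=(1.8344, -0.9286) x2=(-1.1280, 0.9493) x3=(0.0843, -0.2638) x4=(0.5645, -0.5365)
step 13: x0=(0.9426, -1.5558) x1=(1.8283, -0.9049) x2=(-1.1182, 0.9433) x3=(0.1029, -0.2631) x4=(0.5865, -0.5314)
step 14: x0=(0.9125, -1.5413) x1=(1.8212, -0.8809) x2=(-1.1069, 0.9358) x3=(0.1215, -0.2624) x4=(0.6085, -0.5263)
step 15: x0=(0.8817, -1.5259) x1=(1.8133, -0.8564) x2=(-1.0939, 0.9270) x3=(0.1403, -0.2617) x4=(0.6303, -0.5209)
step 16: x0=(0.8504, -1.5095) x1=(1.8044, -0.8315) x2=(-1.0795, 0.9168) x3=(0.1590, -0.2610) x4=(0.6521, -0.5155)
step 17: x0=(0.8186, -1.4923) x1=(1.7946, -0.8062) x2=(-1.0635, 0.9053) x3=(0.1779, -0.2604) x4=(0.6737, -0.5098)
step 0 velocities: v0=(-0.7200, 0.0100) v1=(0.2600, 0.6600) v2=(-0.4100, 0.4800) v3=(0.6000, 0.0900) v4=(0.8600, 0.1700)
step 0: KE=1.7317, PE=6.6371, E=8.3689
step 17 velocities: v0=(-1.2846, 0.7067) v1=(-0.4083, 1.0200) v2=(0.6700, -0.4855) v3=(0.7535, 0.0274) v4=(0.8617, 0.2291)
step 17: KE=3.5801, PE=4.7882, E=8.3683

8.3683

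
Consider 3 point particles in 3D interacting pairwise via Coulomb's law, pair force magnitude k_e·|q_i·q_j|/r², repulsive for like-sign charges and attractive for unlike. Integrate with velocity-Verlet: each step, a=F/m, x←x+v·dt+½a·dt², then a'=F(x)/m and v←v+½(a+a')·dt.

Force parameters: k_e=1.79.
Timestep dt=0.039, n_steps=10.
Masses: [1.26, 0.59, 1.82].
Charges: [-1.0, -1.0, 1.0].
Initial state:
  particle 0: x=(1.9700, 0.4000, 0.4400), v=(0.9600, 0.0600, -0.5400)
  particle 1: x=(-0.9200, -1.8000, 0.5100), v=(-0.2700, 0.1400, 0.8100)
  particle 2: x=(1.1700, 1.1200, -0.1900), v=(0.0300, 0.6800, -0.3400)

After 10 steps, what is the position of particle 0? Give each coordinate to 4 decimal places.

(2.3100, 0.4631, 0.2019)

step 0: x0=(1.9700, 0.4000, 0.4400) x1=(-0.9200, -1.8000, 0.5100) x2=(1.1700, 1.1200, -0.1900)
step 1: x0=(2.0071, 0.4028, 0.4186) x1=(-0.9306, -1.7945, 0.5416) x2=(1.1714, 1.1462, -0.2030)
step 2: x0=(2.0434, 0.4064, 0.3965) x1=(-0.9412, -1.7890, 0.5731) x2=(1.1734, 1.1718, -0.2155)
step 3: x0=(2.0790, 0.4109, 0.3739) x1=(-0.9520, -1.7833, 0.6045) x2=(1.1759, 1.1968, -0.2277)
step 4: x0=(2.1139, 0.4162, 0.3507) x1=(-0.9628, -1.7776, 0.6359) x2=(1.1789, 1.2212, -0.2394)
step 5: x0=(2.1482, 0.4222, 0.3270) x1=(-0.9737, -1.7719, 0.6673) x2=(1.1824, 1.2450, -0.2507)
step 6: x0=(2.1818, 0.4290, 0.3028) x1=(-0.9846, -1.7661, 0.6986) x2=(1.1864, 1.2684, -0.2617)
step 7: x0=(2.2148, 0.4365, 0.2781) x1=(-0.9957, -1.7602, 0.7298) x2=(1.1908, 1.2912, -0.2724)
step 8: x0=(2.2471, 0.4447, 0.2531) x1=(-1.0068, -1.7542, 0.7610) x2=(1.1957, 1.3135, -0.2828)
step 9: x0=(2.2789, 0.4536, 0.2277) x1=(-1.0180, -1.7481, 0.7922) x2=(1.2010, 1.3353, -0.2929)
step 10: x0=(2.3100, 0.4631, 0.2019) x1=(-1.0293, -1.7420, 0.8233) x2=(1.2068, 1.3566, -0.3027)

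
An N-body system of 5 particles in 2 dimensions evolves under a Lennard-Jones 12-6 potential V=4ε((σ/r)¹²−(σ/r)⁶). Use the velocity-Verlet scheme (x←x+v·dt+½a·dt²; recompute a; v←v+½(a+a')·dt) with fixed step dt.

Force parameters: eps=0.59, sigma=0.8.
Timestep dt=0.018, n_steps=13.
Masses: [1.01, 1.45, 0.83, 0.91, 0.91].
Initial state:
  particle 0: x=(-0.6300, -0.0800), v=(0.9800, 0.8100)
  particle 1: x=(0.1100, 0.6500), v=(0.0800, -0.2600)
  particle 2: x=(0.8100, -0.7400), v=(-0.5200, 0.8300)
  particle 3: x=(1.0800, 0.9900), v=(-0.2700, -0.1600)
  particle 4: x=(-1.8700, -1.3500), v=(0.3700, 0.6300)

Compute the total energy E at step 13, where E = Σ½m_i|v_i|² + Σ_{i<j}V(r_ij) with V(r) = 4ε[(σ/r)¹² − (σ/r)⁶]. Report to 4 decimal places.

0.6063

step 0: x0=(-0.6300, -0.0800) x1=(0.1100, 0.6500) x2=(0.8100, -0.7400) x3=(1.0800, 0.9900) x4=(-1.8700, -1.3500)
step 1: x0=(-0.6122, -0.0652) x1=(0.1115, 0.6452) x2=(0.8006, -0.7250) x3=(1.0748, 0.9870) x4=(-1.8633, -1.3387)
step 2: x0=(-0.5939, -0.0501) x1=(0.1131, 0.6403) x2=(0.7911, -0.7099) x3=(1.0691, 0.9838) x4=(-1.8566, -1.3273)
step 3: x0=(-0.5751, -0.0347) x1=(0.1148, 0.6352) x2=(0.7815, -0.6947) x3=(1.0628, 0.9803) x4=(-1.8499, -1.3159)
step 4: x0=(-0.5560, -0.0189) x1=(0.1166, 0.6299) x2=(0.7719, -0.6793) x3=(1.0558, 0.9766) x4=(-1.8432, -1.3045)
step 5: x0=(-0.5364, -0.0028) x1=(0.1186, 0.6245) x2=(0.7621, -0.6637) x3=(1.0483, 0.9726) x4=(-1.8365, -1.2931)
step 6: x0=(-0.5167, 0.0133) x1=(0.1210, 0.6191) x2=(0.7521, -0.6480) x3=(1.0401, 0.9683) x4=(-1.8297, -1.2817)
step 7: x0=(-0.4972, 0.0291) x1=(0.1239, 0.6140) x2=(0.7421, -0.6321) x3=(1.0313, 0.9638) x4=(-1.8230, -1.2702)
step 8: x0=(-0.4786, 0.0440) x1=(0.1279, 0.6095) x2=(0.7318, -0.6159) x3=(1.0220, 0.9590) x4=(-1.8162, -1.2588)
step 9: x0=(-0.4618, 0.0569) x1=(0.1336, 0.6064) x2=(0.7214, -0.5995) x3=(1.0120, 0.9539) x4=(-1.8094, -1.2473)
step 10: x0=(-0.4481, 0.0668) x1=(0.1420, 0.6055) x2=(0.7108, -0.5828) x3=(1.0016, 0.9486) x4=(-1.8026, -1.2358)
step 11: x0=(-0.4386, 0.0727) x1=(0.1536, 0.6072) x2=(0.7000, -0.5658) x3=(0.9907, 0.9431) x4=(-1.7957, -1.2243)
step 12: x0=(-0.4334, 0.0745) x1=(0.1684, 0.6117) x2=(0.6889, -0.5484) x3=(0.9798, 0.9374) x4=(-1.7889, -1.2128)
step 13: x0=(-0.4316, 0.0731) x1=(0.1854, 0.6181) x2=(0.6775, -0.5307) x3=(0.9694, 0.9319) x4=(-1.7821, -1.2013)
step 0 velocities: v0=(0.9800, 0.8100) v1=(0.0800, -0.2600) v2=(-0.5200, 0.8300) v3=(-0.2700, -0.1600) v4=(0.3700, 0.6300)
step 0: KE=1.5558, PE=-0.9307, E=0.6251
step 13 velocities: v0=(0.0389, -0.1431) v1=(0.9622, 0.3818) v2=(-0.6407, 0.9991) v3=(-0.5322, -0.2892) v4=(0.3812, 0.6403)
step 13: KE=1.7921, PE=-1.1858, E=0.6063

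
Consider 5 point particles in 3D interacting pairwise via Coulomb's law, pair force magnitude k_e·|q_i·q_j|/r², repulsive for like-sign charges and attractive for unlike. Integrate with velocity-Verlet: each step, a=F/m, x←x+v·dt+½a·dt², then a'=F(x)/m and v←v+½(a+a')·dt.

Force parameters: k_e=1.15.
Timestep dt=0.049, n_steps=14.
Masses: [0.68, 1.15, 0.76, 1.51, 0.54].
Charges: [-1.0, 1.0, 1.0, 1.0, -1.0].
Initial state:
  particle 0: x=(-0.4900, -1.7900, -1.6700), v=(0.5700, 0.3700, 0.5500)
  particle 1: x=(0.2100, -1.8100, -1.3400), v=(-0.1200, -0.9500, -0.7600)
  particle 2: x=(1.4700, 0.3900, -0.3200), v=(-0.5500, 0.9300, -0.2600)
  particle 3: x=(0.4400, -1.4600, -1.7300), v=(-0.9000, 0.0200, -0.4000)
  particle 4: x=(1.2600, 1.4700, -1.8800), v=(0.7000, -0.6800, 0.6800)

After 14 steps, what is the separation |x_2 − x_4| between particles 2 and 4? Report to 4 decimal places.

0.8234

step 0: x0=(-0.4900, -1.7900, -1.6700) x1=(0.2100, -1.8100, -1.3400) x2=(1.4700, 0.3900, -0.3200) x3=(0.4400, -1.4600, -1.7300) x4=(1.2600, 1.4700, -1.8800)
step 1: x0=(-0.4570, -1.7713, -1.6416) x1=(0.2008, -1.8588, -1.3757) x2=(1.4431, 0.4361, -0.3330) x3=(0.3961, -1.4576, -1.7515) x4=(1.2943, 1.4360, -1.8461)
step 2: x0=(-0.4121, -1.7518, -1.6107) x1=(0.1848, -1.9119, -1.4087) x2=(1.4164, 0.4834, -0.3465) x3=(0.3519, -1.4523, -1.7764) x4=(1.3287, 1.4005, -1.8108)
step 3: x0=(-0.3530, -1.7327, -1.5778) x1=(0.1618, -1.9685, -1.4397) x2=(1.3897, 0.5318, -0.3608) x3=(0.3067, -1.4443, -1.8039) x4=(1.3630, 1.3636, -1.7741)
step 4: x0=(-0.2770, -1.7156, -1.5440) x1=(0.1313, -2.0268, -1.4695) x2=(1.3632, 0.5813, -0.3760) x3=(0.2595, -1.4341, -1.8329) x4=(1.3972, 1.3251, -1.7357)
step 5: x0=(-0.1819, -1.7038, -1.5117) x1=(0.0929, -2.0837, -1.4981) x2=(1.3369, 0.6319, -0.3923) x3=(0.2098, -1.4225, -1.8621) x4=(1.4312, 1.2851, -1.6954)
step 6: x0=(-0.0684, -1.7014, -1.4854) x1=(0.0474, -2.1355, -1.5252) x2=(1.3108, 0.6837, -0.4098) x3=(0.1571, -1.4106, -1.8900) x4=(1.4648, 1.2436, -1.6531)
step 7: x0=(0.0559, -1.7111, -1.4707) x1=(-0.0017, -2.1791, -1.5497) x2=(1.2851, 0.7365, -0.4289) x3=(0.1023, -1.3995, -1.9146) x4=(1.4980, 1.2004, -1.6083)
step 8: x0=(0.1792, -1.7302, -1.4700) x1=(-0.0498, -2.2152, -1.5712) x2=(1.2598, 0.7904, -0.4499) x3=(0.0472, -1.3898, -1.9353) x4=(1.5304, 1.1558, -1.5608)
step 9: x0=(0.2942, -1.7547, -1.4807) x1=(-0.0949, -2.2469, -1.5902) x2=(1.2353, 0.8453, -0.4730) x3=(-0.0065, -1.3810, -1.9529) x4=(1.5619, 1.1096, -1.5101)
step 10: x0=(0.3991, -1.7819, -1.4993) x1=(-0.1366, -2.2766, -1.6071) x2=(1.2117, 0.9010, -0.4986) x3=(-0.0581, -1.3726, -1.9685) x4=(1.5918, 1.0622, -1.4557)
step 11: x0=(0.4945, -1.8105, -1.5230) x1=(-0.1753, -2.3055, -1.6225) x2=(1.1895, 0.9574, -0.5271) x3=(-0.1077, -1.3640, -1.9831) x4=(1.6198, 1.0138, -1.3971)
step 12: x0=(0.5817, -1.8399, -1.5499) x1=(-0.2114, -2.3347, -1.6367) x2=(1.1692, 1.0143, -0.5590) x3=(-0.1556, -1.3549, -1.9971) x4=(1.6451, 0.9647, -1.3337)
step 13: x0=(0.6617, -1.8696, -1.5791) x1=(-0.2453, -2.3645, -1.6499) x2=(1.1514, 1.0710, -0.5944) x3=(-0.2019, -1.3452, -2.0108) x4=(1.6669, 0.9158, -1.2653)
step 14: x0=(0.7358, -1.8996, -1.6097) x1=(-0.2773, -2.3952, -1.6623) x2=(1.1368, 1.1271, -0.6336) x3=(-0.2470, -1.3347, -2.0246) x4=(1.6842, 0.8680, -1.1915)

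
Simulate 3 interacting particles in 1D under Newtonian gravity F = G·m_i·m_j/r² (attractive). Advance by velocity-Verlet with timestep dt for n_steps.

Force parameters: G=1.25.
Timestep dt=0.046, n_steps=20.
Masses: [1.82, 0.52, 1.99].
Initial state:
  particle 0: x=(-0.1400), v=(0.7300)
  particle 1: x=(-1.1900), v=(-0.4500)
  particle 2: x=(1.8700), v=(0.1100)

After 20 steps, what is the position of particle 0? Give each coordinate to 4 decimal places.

(0.7294)

step 0: x0=(-0.1400) x1=(-1.1900) x2=(1.8700)
step 1: x0=(-0.1064) x1=(-1.2082) x2=(1.8744)
step 2: x0=(-0.0726) x1=(-1.2220) x2=(1.8774)
step 3: x0=(-0.0384) x1=(-1.2315) x2=(1.8790)
step 4: x0=(-0.0038) x1=(-1.2371) x2=(1.8792)
step 5: x0=(0.0314) x1=(-1.2390) x2=(1.8778)
step 6: x0=(0.0673) x1=(-1.2373) x2=(1.8749)
step 7: x0=(0.1040) x1=(-1.2323) x2=(1.8704)
step 8: x0=(0.1416) x1=(-1.2241) x2=(1.8642)
step 9: x0=(0.1803) x1=(-1.2127) x2=(1.8563)
step 10: x0=(0.2201) x1=(-1.1983) x2=(1.8465)
step 11: x0=(0.2612) x1=(-1.1809) x2=(1.8347)
step 12: x0=(0.3038) x1=(-1.1606) x2=(1.8208)
step 13: x0=(0.3480) x1=(-1.1375) x2=(1.8046)
step 14: x0=(0.3941) x1=(-1.1116) x2=(1.7861)
step 15: x0=(0.4423) x1=(-1.0830) x2=(1.7649)
step 16: x0=(0.4930) x1=(-1.0516) x2=(1.7407)
step 17: x0=(0.5464) x1=(-1.0175) x2=(1.7133)
step 18: x0=(0.6031) x1=(-0.9808) x2=(1.6822)
step 19: x0=(0.6638) x1=(-0.9414) x2=(1.6468)
step 20: x0=(0.7294) x1=(-0.8994) x2=(1.6062)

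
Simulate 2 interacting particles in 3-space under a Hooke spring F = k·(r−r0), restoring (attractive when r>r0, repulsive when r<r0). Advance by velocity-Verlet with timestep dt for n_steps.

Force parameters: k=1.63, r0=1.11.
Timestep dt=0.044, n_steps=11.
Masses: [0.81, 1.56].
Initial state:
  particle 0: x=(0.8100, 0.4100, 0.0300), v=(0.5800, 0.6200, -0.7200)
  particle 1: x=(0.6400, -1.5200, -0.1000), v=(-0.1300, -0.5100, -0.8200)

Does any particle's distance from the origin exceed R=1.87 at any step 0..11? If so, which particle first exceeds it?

step 0: x0=(0.8100, 0.4100, 0.0300) x1=(0.6400, -1.5200, -0.1000)
step 1: x0=(0.8354, 0.4357, -0.0018) x1=(0.6344, -1.5416, -0.1360)
step 2: x0=(0.8604, 0.4579, -0.0338) x1=(0.6289, -1.5614, -0.1719)
step 3: x0=(0.8850, 0.4766, -0.0661) x1=(0.6236, -1.5794, -0.2077)
step 4: x0=(0.9092, 0.4916, -0.0986) x1=(0.6186, -1.5954, -0.2433)
step 5: x0=(0.9328, 0.5026, -0.1314) x1=(0.6139, -1.6095, -0.2789)
step 6: x0=(0.9558, 0.5098, -0.1645) x1=(0.6095, -1.6215, -0.3142)
step 7: x0=(0.9782, 0.5129, -0.1978) x1=(0.6054, -1.6313, -0.3494)
step 8: x0=(0.9998, 0.5118, -0.2314) x1=(0.6017, -1.6391, -0.3845)
step 9: x0=(1.0207, 0.5067, -0.2654) x1=(0.5984, -1.6447, -0.4194)
step 10: x0=(1.0407, 0.4974, -0.2996) x1=(0.5955, -1.6481, -0.4541)
step 11: x0=(1.0599, 0.4839, -0.3341) x1=(0.5931, -1.6494, -0.4887)

no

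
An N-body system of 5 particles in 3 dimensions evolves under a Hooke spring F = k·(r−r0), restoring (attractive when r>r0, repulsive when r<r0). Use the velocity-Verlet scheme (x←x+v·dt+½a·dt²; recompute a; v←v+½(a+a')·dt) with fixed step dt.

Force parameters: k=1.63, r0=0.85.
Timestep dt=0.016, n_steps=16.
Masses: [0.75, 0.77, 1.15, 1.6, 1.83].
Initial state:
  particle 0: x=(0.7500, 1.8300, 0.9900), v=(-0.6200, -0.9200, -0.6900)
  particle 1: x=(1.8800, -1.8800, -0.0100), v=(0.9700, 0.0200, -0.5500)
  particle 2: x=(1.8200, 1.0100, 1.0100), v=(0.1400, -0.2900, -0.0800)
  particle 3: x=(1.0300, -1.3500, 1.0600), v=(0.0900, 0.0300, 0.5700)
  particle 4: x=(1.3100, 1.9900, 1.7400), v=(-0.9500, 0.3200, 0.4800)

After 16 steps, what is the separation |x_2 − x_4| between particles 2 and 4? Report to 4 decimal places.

1.5448

step 0: x0=(0.7500, 1.8300, 0.9900) x1=(1.8800, -1.8800, -0.0100) x2=(1.8200, 1.0100, 1.0100) x3=(1.0300, -1.3500, 1.0600) x4=(1.3100, 1.9900, 1.7400)
step 1: x0=(0.7405, 1.8137, 0.9788) x1=(1.8950, -1.8774, -0.0179) x2=(1.8220, 1.0048, 1.0086) x3=(1.0316, -1.3487, 1.0691) x4=(1.2948, 1.9944, 1.7474)
step 2: x0=(0.7319, 1.7944, 0.9672) x1=(1.9091, -1.8703, -0.0239) x2=(1.8237, 0.9986, 1.0071) x3=(1.0333, -1.3458, 1.0782) x4=(1.2798, 1.9975, 1.7543)
step 3: x0=(0.7242, 1.7721, 0.9553) x1=(1.9222, -1.8588, -0.0281) x2=(1.8250, 0.9912, 1.0054) x3=(1.0353, -1.3413, 1.0873) x4=(1.2648, 1.9992, 1.7607)
step 4: x0=(0.7174, 1.7467, 0.9431) x1=(1.9342, -1.8427, -0.0304) x2=(1.8259, 0.9829, 1.0036) x3=(1.0376, -1.3353, 1.0963) x4=(1.2500, 1.9995, 1.7665)
step 5: x0=(0.7116, 1.7184, 0.9307) x1=(1.9451, -1.8223, -0.0309) x2=(1.8264, 0.9734, 1.0016) x3=(1.0400, -1.3276, 1.1053) x4=(1.2352, 1.9985, 1.7718)
step 6: x0=(0.7067, 1.6873, 0.9180) x1=(1.9549, -1.7975, -0.0295) x2=(1.8265, 0.9630, 0.9995) x3=(1.0427, -1.3184, 1.1143) x4=(1.2206, 1.9961, 1.7766)
step 7: x0=(0.7027, 1.6533, 0.9050) x1=(1.9637, -1.7684, -0.0262) x2=(1.8262, 0.9516, 0.9973) x3=(1.0456, -1.3077, 1.1232) x4=(1.2062, 1.9923, 1.7808)
step 8: x0=(0.6997, 1.6165, 0.8919) x1=(1.9713, -1.7351, -0.0211) x2=(1.8255, 0.9391, 0.9949) x3=(1.0486, -1.2954, 1.1320) x4=(1.1919, 1.9871, 1.7844)
step 9: x0=(0.6977, 1.5771, 0.8786) x1=(1.9777, -1.6976, -0.0141) x2=(1.8245, 0.9258, 0.9924) x3=(1.0519, -1.2817, 1.1407) x4=(1.1777, 1.9806, 1.7875)
step 10: x0=(0.6967, 1.5351, 0.8652) x1=(1.9830, -1.6561, -0.0054) x2=(1.8231, 0.9115, 0.9897) x3=(1.0554, -1.2664, 1.1494) x4=(1.1637, 1.9728, 1.7900)
step 11: x0=(0.6966, 1.4906, 0.8516) x1=(1.9871, -1.6107, 0.0052) x2=(1.8213, 0.8962, 0.9870) x3=(1.0591, -1.2497, 1.1579) x4=(1.1499, 1.9636, 1.7920)
step 12: x0=(0.6974, 1.4436, 0.8380) x1=(1.9900, -1.5614, 0.0175) x2=(1.8191, 0.8802, 0.9842) x3=(1.0629, -1.2316, 1.1664) x4=(1.1362, 1.9531, 1.7934)
step 13: x0=(0.6993, 1.3944, 0.8243) x1=(1.9918, -1.5085, 0.0315) x2=(1.8165, 0.8632, 0.9813) x3=(1.0670, -1.2121, 1.1748) x4=(1.1227, 1.9413, 1.7942)
step 14: x0=(0.7020, 1.3430, 0.8106) x1=(1.9924, -1.4520, 0.0472) x2=(1.8136, 0.8455, 0.9783) x3=(1.0712, -1.1912, 1.1831) x4=(1.1094, 1.9282, 1.7945)
step 15: x0=(0.7057, 1.2895, 0.7970) x1=(1.9919, -1.3920, 0.0645) x2=(1.8103, 0.8270, 0.9753) x3=(1.0755, -1.1690, 1.1912) x4=(1.0963, 1.9138, 1.7942)
step 16: x0=(0.7103, 1.2341, 0.7834) x1=(1.9902, -1.3288, 0.0834) x2=(1.8067, 0.8078, 0.9722) x3=(1.0800, -1.1454, 1.1993) x4=(1.0835, 1.8982, 1.7933)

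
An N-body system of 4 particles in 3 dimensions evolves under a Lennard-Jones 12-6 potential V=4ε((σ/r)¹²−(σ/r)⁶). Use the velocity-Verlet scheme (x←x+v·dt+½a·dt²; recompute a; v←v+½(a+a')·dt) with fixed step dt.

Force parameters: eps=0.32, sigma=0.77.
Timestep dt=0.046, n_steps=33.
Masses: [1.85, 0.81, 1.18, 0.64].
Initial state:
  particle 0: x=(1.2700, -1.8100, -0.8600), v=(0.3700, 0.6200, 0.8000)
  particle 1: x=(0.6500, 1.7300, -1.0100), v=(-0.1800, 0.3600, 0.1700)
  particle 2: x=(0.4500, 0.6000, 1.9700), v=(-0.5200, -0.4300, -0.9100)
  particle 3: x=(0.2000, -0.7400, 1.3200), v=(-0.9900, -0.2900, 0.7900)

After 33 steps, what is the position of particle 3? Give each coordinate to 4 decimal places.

(-1.2260, -0.9656, 2.5047)

step 0: x0=(1.2700, -1.8100, -0.8600) x1=(0.6500, 1.7300, -1.0100) x2=(0.4500, 0.6000, 1.9700) x3=(0.2000, -0.7400, 1.3200)
step 1: x0=(1.2870, -1.7815, -0.8232) x1=(0.6417, 1.7466, -1.0022) x2=(0.4261, 0.5802, 1.9281) x3=(0.1545, -0.7532, 1.3564)
step 2: x0=(1.3040, -1.7530, -0.7864) x1=(0.6334, 1.7631, -0.9944) x2=(0.4021, 0.5601, 1.8861) x3=(0.1090, -0.7661, 1.3929)
step 3: x0=(1.3211, -1.7244, -0.7496) x1=(0.6252, 1.7797, -0.9865) x2=(0.3781, 0.5399, 1.8441) x3=(0.0637, -0.7787, 1.4296)
step 4: x0=(1.3381, -1.6959, -0.7128) x1=(0.6169, 1.7962, -0.9787) x2=(0.3540, 0.5195, 1.8020) x3=(0.0184, -0.7909, 1.4663)
step 5: x0=(1.3551, -1.6674, -0.6760) x1=(0.6086, 1.8128, -0.9709) x2=(0.3299, 0.4988, 1.7598) x3=(-0.0268, -0.8026, 1.5032)
step 6: x0=(1.3721, -1.6389, -0.6392) x1=(0.6003, 1.8293, -0.9630) x2=(0.3057, 0.4779, 1.7176) x3=(-0.0718, -0.8137, 1.5402)
step 7: x0=(1.3891, -1.6103, -0.6024) x1=(0.5920, 1.8459, -0.9552) x2=(0.2814, 0.4566, 1.6753) x3=(-0.1166, -0.8244, 1.5773)
step 8: x0=(1.4061, -1.5818, -0.5655) x1=(0.5838, 1.8624, -0.9474) x2=(0.2570, 0.4351, 1.6330) x3=(-0.1613, -0.8344, 1.6144)
step 9: x0=(1.4231, -1.5533, -0.5287) x1=(0.5755, 1.8790, -0.9395) x2=(0.2325, 0.4132, 1.5907) x3=(-0.2057, -0.8439, 1.6515)
step 10: x0=(1.4402, -1.5247, -0.4919) x1=(0.5672, 1.8955, -0.9317) x2=(0.2079, 0.3909, 1.5484) x3=(-0.2500, -0.8527, 1.6885)
step 11: x0=(1.4572, -1.4962, -0.4551) x1=(0.5589, 1.9121, -0.9239) x2=(0.1832, 0.3684, 1.5062) x3=(-0.2940, -0.8609, 1.7255)
step 12: x0=(1.4742, -1.4677, -0.4183) x1=(0.5506, 1.9286, -0.9160) x2=(0.1583, 0.3455, 1.4640) x3=(-0.3378, -0.8685, 1.7624)
step 13: x0=(1.4912, -1.4392, -0.3815) x1=(0.5423, 1.9451, -0.9082) x2=(0.1334, 0.3223, 1.4219) x3=(-0.3813, -0.8756, 1.7991)
step 14: x0=(1.5082, -1.4106, -0.3446) x1=(0.5341, 1.9617, -0.9003) x2=(0.1083, 0.2988, 1.3798) x3=(-0.4246, -0.8822, 1.8357)
step 15: x0=(1.5252, -1.3821, -0.3078) x1=(0.5258, 1.9782, -0.8925) x2=(0.0831, 0.2751, 1.3379) x3=(-0.4677, -0.8882, 1.8721)
step 16: x0=(1.5422, -1.3535, -0.2710) x1=(0.5175, 1.9947, -0.8846) x2=(0.0577, 0.2512, 1.2960) x3=(-0.5107, -0.8939, 1.9083)
step 17: x0=(1.5592, -1.3250, -0.2342) x1=(0.5092, 2.0113, -0.8768) x2=(0.0323, 0.2271, 1.2543) x3=(-0.5534, -0.8993, 1.9444)
step 18: x0=(1.5762, -1.2965, -0.1973) x1=(0.5009, 2.0278, -0.8689) x2=(0.0069, 0.2028, 1.2126) x3=(-0.5960, -0.9043, 1.9802)
step 19: x0=(1.5932, -1.2679, -0.1605) x1=(0.4927, 2.0443, -0.8611) x2=(-0.0187, 0.1783, 1.1710) x3=(-0.6384, -0.9091, 2.0159)
step 20: x0=(1.6102, -1.2394, -0.1237) x1=(0.4844, 2.0608, -0.8532) x2=(-0.0443, 0.1538, 1.1296) x3=(-0.6808, -0.9136, 2.0514)
step 21: x0=(1.6272, -1.2108, -0.0869) x1=(0.4761, 2.0774, -0.8453) x2=(-0.0700, 0.1291, 1.0882) x3=(-0.7230, -0.9180, 2.0867)
step 22: x0=(1.6442, -1.1823, -0.0500) x1=(0.4678, 2.0939, -0.8375) x2=(-0.0957, 0.1044, 1.0468) x3=(-0.7652, -0.9223, 2.1220)
step 23: x0=(1.6612, -1.1537, -0.0132) x1=(0.4595, 2.1104, -0.8296) x2=(-0.1215, 0.0797, 1.0055) x3=(-0.8072, -0.9265, 2.1571)
step 24: x0=(1.6781, -1.1252, 0.0236) x1=(0.4512, 2.1269, -0.8217) x2=(-0.1472, 0.0549, 0.9643) x3=(-0.8492, -0.9306, 2.1921)
step 25: x0=(1.6951, -1.0966, 0.0605) x1=(0.4429, 2.1434, -0.8139) x2=(-0.1730, 0.0300, 0.9231) x3=(-0.8912, -0.9346, 2.2270)
step 26: x0=(1.7121, -1.0681, 0.0973) x1=(0.4347, 2.1599, -0.8060) x2=(-0.1988, 0.0051, 0.8819) x3=(-0.9331, -0.9385, 2.2619)
step 27: x0=(1.7291, -1.0395, 0.1342) x1=(0.4264, 2.1764, -0.7981) x2=(-0.2246, -0.0198, 0.8408) x3=(-0.9750, -0.9425, 2.2967)
step 28: x0=(1.7460, -1.0110, 0.1710) x1=(0.4181, 2.1929, -0.7902) x2=(-0.2504, -0.0447, 0.7997) x3=(-1.0169, -0.9464, 2.3314)
step 29: x0=(1.7630, -0.9824, 0.2079) x1=(0.4098, 2.2094, -0.7823) x2=(-0.2763, -0.0697, 0.7586) x3=(-1.0588, -0.9502, 2.3662)
step 30: x0=(1.7800, -0.9538, 0.2447) x1=(0.4015, 2.2259, -0.7745) x2=(-0.3021, -0.0946, 0.7175) x3=(-1.1006, -0.9541, 2.4008)
step 31: x0=(1.7969, -0.9253, 0.2816) x1=(0.3932, 2.2424, -0.7666) x2=(-0.3279, -0.1196, 0.6764) x3=(-1.1424, -0.9579, 2.4355)
step 32: x0=(1.8139, -0.8967, 0.3184) x1=(0.3849, 2.2589, -0.7587) x2=(-0.3537, -0.1445, 0.6354) x3=(-1.1842, -0.9618, 2.4701)
step 33: x0=(1.8308, -0.8681, 0.3553) x1=(0.3766, 2.2754, -0.7508) x2=(-0.3796, -0.1695, 0.5943) x3=(-1.2260, -0.9656, 2.5047)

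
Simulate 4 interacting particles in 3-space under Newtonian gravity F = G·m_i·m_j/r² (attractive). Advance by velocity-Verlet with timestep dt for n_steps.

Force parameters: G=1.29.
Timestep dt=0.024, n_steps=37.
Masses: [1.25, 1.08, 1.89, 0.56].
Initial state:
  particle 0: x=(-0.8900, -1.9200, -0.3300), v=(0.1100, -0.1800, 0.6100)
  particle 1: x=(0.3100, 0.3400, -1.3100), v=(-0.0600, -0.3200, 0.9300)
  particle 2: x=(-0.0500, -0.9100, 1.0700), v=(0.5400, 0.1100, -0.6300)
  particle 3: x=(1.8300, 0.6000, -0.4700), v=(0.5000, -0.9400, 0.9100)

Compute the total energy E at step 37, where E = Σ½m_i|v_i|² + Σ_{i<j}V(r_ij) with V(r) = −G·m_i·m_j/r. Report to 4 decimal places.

-2.3602

step 0: x0=(-0.8900, -1.9200, -0.3300) x1=(0.3100, 0.3400, -1.3100) x2=(-0.0500, -0.9100, 1.0700) x3=(1.8300, 0.6000, -0.4700)
step 1: x0=(-0.8872, -1.9242, -0.3152) x1=(0.3086, 0.3322, -1.2875) x2=(-0.0371, -0.9074, 1.0547) x3=(1.8418, 0.5774, -0.4482)
step 2: x0=(-0.8842, -1.9280, -0.3002) x1=(0.3072, 0.3243, -1.2648) x2=(-0.0242, -0.9048, 1.0391) x3=(1.8532, 0.5545, -0.4264)
step 3: x0=(-0.8810, -1.9315, -0.2850) x1=(0.3058, 0.3162, -1.2418) x2=(-0.0114, -0.9023, 1.0232) x3=(1.8642, 0.5315, -0.4046)
step 4: x0=(-0.8775, -1.9347, -0.2695) x1=(0.3045, 0.3079, -1.2185) x2=(0.0013, -0.8999, 1.0070) x3=(1.8749, 0.5084, -0.3828)
step 5: x0=(-0.8737, -1.9376, -0.2538) x1=(0.3032, 0.2994, -1.1949) x2=(0.0140, -0.8975, 0.9905) x3=(1.8851, 0.4850, -0.3611)
step 6: x0=(-0.8697, -1.9401, -0.2379) x1=(0.3020, 0.2907, -1.1710) x2=(0.0265, -0.8952, 0.9736) x3=(1.8949, 0.4615, -0.3394)
step 7: x0=(-0.8654, -1.9423, -0.2217) x1=(0.3008, 0.2818, -1.1468) x2=(0.0390, -0.8930, 0.9565) x3=(1.9043, 0.4378, -0.3177)
step 8: x0=(-0.8608, -1.9441, -0.2053) x1=(0.2996, 0.2726, -1.1222) x2=(0.0515, -0.8908, 0.9390) x3=(1.9133, 0.4140, -0.2960)
step 9: x0=(-0.8559, -1.9456, -0.1886) x1=(0.2984, 0.2633, -1.0974) x2=(0.0638, -0.8887, 0.9211) x3=(1.9219, 0.3900, -0.2743)
step 10: x0=(-0.8507, -1.9466, -0.1717) x1=(0.2973, 0.2537, -1.0722) x2=(0.0760, -0.8866, 0.9029) x3=(1.9300, 0.3658, -0.2526)
step 11: x0=(-0.8452, -1.9473, -0.1546) x1=(0.2962, 0.2439, -1.0468) x2=(0.0882, -0.8846, 0.8844) x3=(1.9378, 0.3414, -0.2309)
step 12: x0=(-0.8394, -1.9476, -0.1373) x1=(0.2951, 0.2339, -1.0209) x2=(0.1002, -0.8827, 0.8655) x3=(1.9450, 0.3169, -0.2093)
step 13: x0=(-0.8333, -1.9475, -0.1197) x1=(0.2940, 0.2236, -0.9947) x2=(0.1122, -0.8809, 0.8463) x3=(1.9519, 0.2922, -0.1876)
step 14: x0=(-0.8268, -1.9470, -0.1019) x1=(0.2930, 0.2130, -0.9682) x2=(0.1241, -0.8791, 0.8267) x3=(1.9583, 0.2673, -0.1659)
step 15: x0=(-0.8200, -1.9460, -0.0838) x1=(0.2920, 0.2022, -0.9413) x2=(0.1358, -0.8774, 0.8068) x3=(1.9642, 0.2423, -0.1442)
step 16: x0=(-0.8128, -1.9446, -0.0656) x1=(0.2910, 0.1910, -0.9140) x2=(0.1474, -0.8758, 0.7865) x3=(1.9696, 0.2171, -0.1226)
step 17: x0=(-0.8053, -1.9428, -0.0471) x1=(0.2901, 0.1796, -0.8863) x2=(0.1590, -0.8742, 0.7659) x3=(1.9746, 0.1917, -0.1009)
step 18: x0=(-0.7973, -1.9405, -0.0285) x1=(0.2891, 0.1678, -0.8583) x2=(0.1704, -0.8727, 0.7448) x3=(1.9791, 0.1661, -0.0792)
step 19: x0=(-0.7890, -1.9378, -0.0096) x1=(0.2882, 0.1558, -0.8297) x2=(0.1816, -0.8713, 0.7234) x3=(1.9831, 0.1404, -0.0575)
step 20: x0=(-0.7803, -1.9345, 0.0095) x1=(0.2873, 0.1433, -0.8008) x2=(0.1928, -0.8699, 0.7016) x3=(1.9866, 0.1145, -0.0358)
step 21: x0=(-0.7711, -1.9308, 0.0287) x1=(0.2864, 0.1305, -0.7714) x2=(0.2038, -0.8687, 0.6794) x3=(1.9896, 0.0884, -0.0140)
step 22: x0=(-0.7616, -1.9265, 0.0482) x1=(0.2856, 0.1173, -0.7416) x2=(0.2147, -0.8674, 0.6568) x3=(1.9920, 0.0621, 0.0077)
step 23: x0=(-0.7515, -1.9218, 0.0678) x1=(0.2847, 0.1037, -0.7112) x2=(0.2254, -0.8663, 0.6339) x3=(1.9939, 0.0357, 0.0294)
step 24: x0=(-0.7410, -1.9165, 0.0876) x1=(0.2839, 0.0897, -0.6803) x2=(0.2359, -0.8652, 0.6105) x3=(1.9953, 0.0090, 0.0511)
step 25: x0=(-0.7301, -1.9106, 0.1076) x1=(0.2832, 0.0752, -0.6489) x2=(0.2464, -0.8641, 0.5867) x3=(1.9960, -0.0178, 0.0729)
step 26: x0=(-0.7186, -1.9042, 0.1277) x1=(0.2824, 0.0602, -0.6170) x2=(0.2566, -0.8631, 0.5625) x3=(1.9962, -0.0448, 0.0946)
step 27: x0=(-0.7067, -1.8971, 0.1480) x1=(0.2817, 0.0446, -0.5844) x2=(0.2667, -0.8621, 0.5378) x3=(1.9958, -0.0720, 0.1163)
step 28: x0=(-0.6942, -1.8895, 0.1683) x1=(0.2810, 0.0285, -0.5512) x2=(0.2765, -0.8611, 0.5127) x3=(1.9948, -0.0993, 0.1381)
step 29: x0=(-0.6811, -1.8813, 0.1888) x1=(0.2803, 0.0118, -0.5174) x2=(0.2862, -0.8601, 0.4872) x3=(1.9931, -0.1269, 0.1598)
step 30: x0=(-0.6676, -1.8724, 0.2094) x1=(0.2796, -0.0057, -0.4828) x2=(0.2957, -0.8591, 0.4612) x3=(1.9908, -0.1546, 0.1815)
step 31: x0=(-0.6534, -1.8628, 0.2300) x1=(0.2791, -0.0239, -0.4475) x2=(0.3050, -0.8580, 0.4348) x3=(1.9878, -0.1825, 0.2031)
step 32: x0=(-0.6386, -1.8526, 0.2507) x1=(0.2785, -0.0429, -0.4114) x2=(0.3141, -0.8569, 0.4078) x3=(1.9841, -0.2106, 0.2248)
step 33: x0=(-0.6232, -1.8417, 0.2714) x1=(0.2780, -0.0628, -0.3745) x2=(0.3230, -0.8556, 0.3804) x3=(1.9798, -0.2389, 0.2464)
step 34: x0=(-0.6072, -1.8300, 0.2922) x1=(0.2776, -0.0838, -0.3366) x2=(0.3315, -0.8542, 0.3525) x3=(1.9746, -0.2674, 0.2679)
step 35: x0=(-0.5906, -1.8177, 0.3129) x1=(0.2773, -0.1060, -0.2978) x2=(0.3399, -0.8525, 0.3240) x3=(1.9688, -0.2961, 0.2894)
step 36: x0=(-0.5732, -1.8045, 0.3335) x1=(0.2771, -0.1295, -0.2579) x2=(0.3479, -0.8505, 0.2950) x3=(1.9622, -0.3249, 0.3109)
step 37: x0=(-0.5552, -1.7906, 0.3541) x1=(0.2771, -0.1546, -0.2168) x2=(0.3557, -0.8481, 0.2654) x3=(1.9547, -0.3539, 0.3322)
step 0 velocities: v0=(0.1100, -0.1800, 0.6100) v1=(-0.0600, -0.3200, 0.9300) v2=(0.5400, 0.1100, -0.6300) v3=(0.5000, -0.9400, 0.9100)
step 0: KE=1.9960, PE=-4.3587, E=-2.3627
step 37 velocities: v0=(0.7652, 0.5958, 0.8541) v1=(0.0022, -1.0823, 1.7356) v2=(0.3160, 0.1133, -1.2450) v3=(-0.3263, -1.2126, 0.8872)
step 37: KE=5.5359, PE=-7.8961, E=-2.3602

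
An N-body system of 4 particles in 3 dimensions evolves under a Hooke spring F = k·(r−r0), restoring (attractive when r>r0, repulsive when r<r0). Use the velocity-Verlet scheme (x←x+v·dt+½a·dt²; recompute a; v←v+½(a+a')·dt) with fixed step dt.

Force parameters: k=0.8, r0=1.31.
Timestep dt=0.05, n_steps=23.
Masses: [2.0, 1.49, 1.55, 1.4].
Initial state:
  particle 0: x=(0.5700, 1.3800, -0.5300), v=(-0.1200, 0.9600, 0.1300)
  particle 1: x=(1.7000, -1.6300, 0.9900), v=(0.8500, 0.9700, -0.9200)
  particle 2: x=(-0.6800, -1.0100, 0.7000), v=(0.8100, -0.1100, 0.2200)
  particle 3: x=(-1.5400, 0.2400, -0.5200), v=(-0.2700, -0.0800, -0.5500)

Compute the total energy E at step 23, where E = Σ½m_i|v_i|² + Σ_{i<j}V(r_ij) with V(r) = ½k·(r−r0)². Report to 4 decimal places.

10.9021

step 0: x0=(0.5700, 1.3800, -0.5300) x1=(1.7000, -1.6300, 0.9900) x2=(-0.6800, -1.0100, 0.7000) x3=(-1.5400, 0.2400, -0.5200)
step 1: x0=(0.5635, 1.4261, -0.5227) x1=(1.7398, -1.5792, 0.9426) x2=(-0.6385, -1.0146, 0.7104) x3=(-1.5511, 0.2352, -0.5465)
step 2: x0=(0.5562, 1.4684, -0.5137) x1=(1.7741, -1.5238, 0.8924) x2=(-0.5951, -1.0171, 0.7195) x3=(-1.5571, 0.2288, -0.5709)
step 3: x0=(0.5479, 1.5069, -0.5033) x1=(1.8029, -1.4640, 0.8396) x2=(-0.5499, -1.0176, 0.7272) x3=(-1.5580, 0.2209, -0.5932)
step 4: x0=(0.5388, 1.5415, -0.4913) x1=(1.8262, -1.4000, 0.7844) x2=(-0.5030, -1.0160, 0.7334) x3=(-1.5538, 0.2115, -0.6134)
step 5: x0=(0.5290, 1.5721, -0.4779) x1=(1.8440, -1.3317, 0.7268) x2=(-0.4545, -1.0121, 0.7381) x3=(-1.5443, 0.2009, -0.6314)
step 6: x0=(0.5184, 1.5989, -0.4631) x1=(1.8563, -1.2596, 0.6669) x2=(-0.4046, -1.0058, 0.7412) x3=(-1.5296, 0.1891, -0.6473)
step 7: x0=(0.5072, 1.6218, -0.4471) x1=(1.8632, -1.1836, 0.6050) x2=(-0.3533, -0.9973, 0.7427) x3=(-1.5096, 0.1762, -0.6610)
step 8: x0=(0.4953, 1.6408, -0.4298) x1=(1.8648, -1.1041, 0.5413) x2=(-0.3008, -0.9863, 0.7426) x3=(-1.4845, 0.1623, -0.6726)
step 9: x0=(0.4828, 1.6560, -0.4115) x1=(1.8612, -1.0212, 0.4757) x2=(-0.2472, -0.9729, 0.7408) x3=(-1.4542, 0.1476, -0.6821)
step 10: x0=(0.4698, 1.6675, -0.3921) x1=(1.8526, -0.9352, 0.4087) x2=(-0.1926, -0.9570, 0.7373) x3=(-1.4189, 0.1321, -0.6896)
step 11: x0=(0.4564, 1.6753, -0.3717) x1=(1.8391, -0.8463, 0.3402) x2=(-0.1373, -0.9387, 0.7321) x3=(-1.3786, 0.1161, -0.6950)
step 12: x0=(0.4426, 1.6796, -0.3505) x1=(1.8209, -0.7547, 0.2705) x2=(-0.0813, -0.9179, 0.7252) x3=(-1.3335, 0.0997, -0.6985)
step 13: x0=(0.4284, 1.6805, -0.3286) x1=(1.7982, -0.6607, 0.1998) x2=(-0.0247, -0.8948, 0.7167) x3=(-1.2839, 0.0830, -0.7001)
step 14: x0=(0.4140, 1.6780, -0.3060) x1=(1.7714, -0.5646, 0.1282) x2=(0.0324, -0.8693, 0.7065) x3=(-1.2297, 0.0661, -0.6999)
step 15: x0=(0.3993, 1.6723, -0.2827) x1=(1.7405, -0.4666, 0.0558) x2=(0.0897, -0.8415, 0.6947) x3=(-1.1714, 0.0492, -0.6980)
step 16: x0=(0.3844, 1.6636, -0.2591) x1=(1.7060, -0.3669, -0.0171) x2=(0.1472, -0.8115, 0.6814) x3=(-1.1090, 0.0324, -0.6945)
step 17: x0=(0.3694, 1.6520, -0.2349) x1=(1.6679, -0.2658, -0.0904) x2=(0.2048, -0.7793, 0.6665) x3=(-1.0429, 0.0158, -0.6895)
step 18: x0=(0.3543, 1.6377, -0.2105) x1=(1.6268, -0.1636, -0.1640) x2=(0.2624, -0.7450, 0.6503) x3=(-0.9733, -0.0004, -0.6831)
step 19: x0=(0.3392, 1.6209, -0.1858) x1=(1.5827, -0.0604, -0.2377) x2=(0.3199, -0.7088, 0.6327) x3=(-0.9005, -0.0162, -0.6755)
step 20: x0=(0.3240, 1.6017, -0.1610) x1=(1.5361, 0.0434, -0.3114) x2=(0.3773, -0.6707, 0.6139) x3=(-0.8247, -0.0314, -0.6666)
step 21: x0=(0.3089, 1.5804, -0.1360) x1=(1.4872, 0.1477, -0.3850) x2=(0.4345, -0.6308, 0.5938) x3=(-0.7463, -0.0460, -0.6568)
step 22: x0=(0.2937, 1.5571, -0.1110) x1=(1.4362, 0.2523, -0.4584) x2=(0.4915, -0.5892, 0.5727) x3=(-0.6656, -0.0599, -0.6460)
step 23: x0=(0.2787, 1.5320, -0.0859) x1=(1.3835, 0.3569, -0.5315) x2=(0.5482, -0.5462, 0.5505) x3=(-0.5828, -0.0731, -0.6344)
step 0 velocities: v0=(-0.1200, 0.9600, 0.1300) v1=(0.8500, 0.9700, -0.9200) v2=(0.8100, -0.1100, 0.2200) v3=(-0.2700, -0.0800, -0.5500)
step 0: KE=3.6453, PE=7.2619, E=10.9072
step 23 velocities: v0=(-0.3001, -0.5171, 0.5011) v1=(-1.0684, 2.0918, -1.4583) v2=(1.1318, 0.8764, -0.4535) v3=(1.6726, -0.2559, 0.2385)
step 23: KE=10.0945, PE=0.8077, E=10.9021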